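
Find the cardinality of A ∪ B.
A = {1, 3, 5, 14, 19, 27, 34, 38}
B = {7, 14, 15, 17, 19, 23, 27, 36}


Set A = {1, 3, 5, 14, 19, 27, 34, 38}, |A| = 8
Set B = {7, 14, 15, 17, 19, 23, 27, 36}, |B| = 8
A ∩ B = {14, 19, 27}, |A ∩ B| = 3
|A ∪ B| = |A| + |B| - |A ∩ B| = 8 + 8 - 3 = 13

13


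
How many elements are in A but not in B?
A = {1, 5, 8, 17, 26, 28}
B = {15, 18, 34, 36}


Set A = {1, 5, 8, 17, 26, 28}
Set B = {15, 18, 34, 36}
A \ B = {1, 5, 8, 17, 26, 28}
|A \ B| = 6

6


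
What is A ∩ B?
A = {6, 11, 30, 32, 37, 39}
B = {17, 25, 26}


Set A = {6, 11, 30, 32, 37, 39}
Set B = {17, 25, 26}
A ∩ B includes only elements in both sets.
Check each element of A against B:
6 ✗, 11 ✗, 30 ✗, 32 ✗, 37 ✗, 39 ✗
A ∩ B = {}

{}


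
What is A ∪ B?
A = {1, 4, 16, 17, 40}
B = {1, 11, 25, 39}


Set A = {1, 4, 16, 17, 40}
Set B = {1, 11, 25, 39}
A ∪ B includes all elements in either set.
Elements from A: {1, 4, 16, 17, 40}
Elements from B not already included: {11, 25, 39}
A ∪ B = {1, 4, 11, 16, 17, 25, 39, 40}

{1, 4, 11, 16, 17, 25, 39, 40}


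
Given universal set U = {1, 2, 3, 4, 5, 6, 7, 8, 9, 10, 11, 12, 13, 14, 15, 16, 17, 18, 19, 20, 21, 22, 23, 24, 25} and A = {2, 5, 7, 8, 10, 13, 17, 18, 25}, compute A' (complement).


Universal set U = {1, 2, 3, 4, 5, 6, 7, 8, 9, 10, 11, 12, 13, 14, 15, 16, 17, 18, 19, 20, 21, 22, 23, 24, 25}
Set A = {2, 5, 7, 8, 10, 13, 17, 18, 25}
A' = U \ A = elements in U but not in A
Checking each element of U:
1 (not in A, include), 2 (in A, exclude), 3 (not in A, include), 4 (not in A, include), 5 (in A, exclude), 6 (not in A, include), 7 (in A, exclude), 8 (in A, exclude), 9 (not in A, include), 10 (in A, exclude), 11 (not in A, include), 12 (not in A, include), 13 (in A, exclude), 14 (not in A, include), 15 (not in A, include), 16 (not in A, include), 17 (in A, exclude), 18 (in A, exclude), 19 (not in A, include), 20 (not in A, include), 21 (not in A, include), 22 (not in A, include), 23 (not in A, include), 24 (not in A, include), 25 (in A, exclude)
A' = {1, 3, 4, 6, 9, 11, 12, 14, 15, 16, 19, 20, 21, 22, 23, 24}

{1, 3, 4, 6, 9, 11, 12, 14, 15, 16, 19, 20, 21, 22, 23, 24}


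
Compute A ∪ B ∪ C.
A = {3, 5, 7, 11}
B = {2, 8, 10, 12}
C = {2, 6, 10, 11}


Set A = {3, 5, 7, 11}
Set B = {2, 8, 10, 12}
Set C = {2, 6, 10, 11}
First, A ∪ B = {2, 3, 5, 7, 8, 10, 11, 12}
Then, (A ∪ B) ∪ C = {2, 3, 5, 6, 7, 8, 10, 11, 12}

{2, 3, 5, 6, 7, 8, 10, 11, 12}


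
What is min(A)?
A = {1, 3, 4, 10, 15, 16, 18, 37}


Set A = {1, 3, 4, 10, 15, 16, 18, 37}
Elements in ascending order: 1, 3, 4, 10, 15, 16, 18, 37
The smallest element is 1.

1


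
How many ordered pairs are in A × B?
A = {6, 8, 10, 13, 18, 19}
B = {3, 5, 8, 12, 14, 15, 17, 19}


Set A = {6, 8, 10, 13, 18, 19} has 6 elements.
Set B = {3, 5, 8, 12, 14, 15, 17, 19} has 8 elements.
|A × B| = |A| × |B| = 6 × 8 = 48

48


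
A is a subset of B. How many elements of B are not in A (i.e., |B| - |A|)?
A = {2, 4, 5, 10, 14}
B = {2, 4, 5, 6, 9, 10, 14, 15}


Set A = {2, 4, 5, 10, 14}, |A| = 5
Set B = {2, 4, 5, 6, 9, 10, 14, 15}, |B| = 8
Since A ⊆ B: B \ A = {6, 9, 15}
|B| - |A| = 8 - 5 = 3

3


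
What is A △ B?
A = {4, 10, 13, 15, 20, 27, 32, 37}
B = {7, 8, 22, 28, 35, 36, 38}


Set A = {4, 10, 13, 15, 20, 27, 32, 37}
Set B = {7, 8, 22, 28, 35, 36, 38}
A △ B = (A \ B) ∪ (B \ A)
Elements in A but not B: {4, 10, 13, 15, 20, 27, 32, 37}
Elements in B but not A: {7, 8, 22, 28, 35, 36, 38}
A △ B = {4, 7, 8, 10, 13, 15, 20, 22, 27, 28, 32, 35, 36, 37, 38}

{4, 7, 8, 10, 13, 15, 20, 22, 27, 28, 32, 35, 36, 37, 38}


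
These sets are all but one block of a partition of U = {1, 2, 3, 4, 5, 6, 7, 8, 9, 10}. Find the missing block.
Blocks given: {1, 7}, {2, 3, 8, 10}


U = {1, 2, 3, 4, 5, 6, 7, 8, 9, 10}
Shown blocks: {1, 7}, {2, 3, 8, 10}
A partition's blocks are pairwise disjoint and cover U, so the missing block = U \ (union of shown blocks).
Union of shown blocks: {1, 2, 3, 7, 8, 10}
Missing block = U \ (union) = {4, 5, 6, 9}

{4, 5, 6, 9}


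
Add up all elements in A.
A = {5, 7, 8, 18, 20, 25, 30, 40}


Set A = {5, 7, 8, 18, 20, 25, 30, 40}
Sum = 5 + 7 + 8 + 18 + 20 + 25 + 30 + 40 = 153

153


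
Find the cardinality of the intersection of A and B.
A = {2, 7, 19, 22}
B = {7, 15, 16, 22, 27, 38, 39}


Set A = {2, 7, 19, 22}
Set B = {7, 15, 16, 22, 27, 38, 39}
A ∩ B = {7, 22}
|A ∩ B| = 2

2


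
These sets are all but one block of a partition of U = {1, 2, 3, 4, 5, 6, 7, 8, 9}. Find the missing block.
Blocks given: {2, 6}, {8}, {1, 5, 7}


U = {1, 2, 3, 4, 5, 6, 7, 8, 9}
Shown blocks: {2, 6}, {8}, {1, 5, 7}
A partition's blocks are pairwise disjoint and cover U, so the missing block = U \ (union of shown blocks).
Union of shown blocks: {1, 2, 5, 6, 7, 8}
Missing block = U \ (union) = {3, 4, 9}

{3, 4, 9}


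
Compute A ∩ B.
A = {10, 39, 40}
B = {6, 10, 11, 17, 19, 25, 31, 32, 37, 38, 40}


Set A = {10, 39, 40}
Set B = {6, 10, 11, 17, 19, 25, 31, 32, 37, 38, 40}
A ∩ B includes only elements in both sets.
Check each element of A against B:
10 ✓, 39 ✗, 40 ✓
A ∩ B = {10, 40}

{10, 40}


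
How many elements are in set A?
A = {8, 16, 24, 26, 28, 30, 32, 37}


Set A = {8, 16, 24, 26, 28, 30, 32, 37}
Listing elements: 8, 16, 24, 26, 28, 30, 32, 37
Counting: 8 elements
|A| = 8

8


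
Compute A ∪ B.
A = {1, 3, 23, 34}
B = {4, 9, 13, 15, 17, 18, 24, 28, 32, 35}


Set A = {1, 3, 23, 34}
Set B = {4, 9, 13, 15, 17, 18, 24, 28, 32, 35}
A ∪ B includes all elements in either set.
Elements from A: {1, 3, 23, 34}
Elements from B not already included: {4, 9, 13, 15, 17, 18, 24, 28, 32, 35}
A ∪ B = {1, 3, 4, 9, 13, 15, 17, 18, 23, 24, 28, 32, 34, 35}

{1, 3, 4, 9, 13, 15, 17, 18, 23, 24, 28, 32, 34, 35}


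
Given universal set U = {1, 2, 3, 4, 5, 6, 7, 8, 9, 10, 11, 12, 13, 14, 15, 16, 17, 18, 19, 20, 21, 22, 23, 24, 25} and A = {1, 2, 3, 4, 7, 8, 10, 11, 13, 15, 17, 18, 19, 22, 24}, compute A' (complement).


Universal set U = {1, 2, 3, 4, 5, 6, 7, 8, 9, 10, 11, 12, 13, 14, 15, 16, 17, 18, 19, 20, 21, 22, 23, 24, 25}
Set A = {1, 2, 3, 4, 7, 8, 10, 11, 13, 15, 17, 18, 19, 22, 24}
A' = U \ A = elements in U but not in A
Checking each element of U:
1 (in A, exclude), 2 (in A, exclude), 3 (in A, exclude), 4 (in A, exclude), 5 (not in A, include), 6 (not in A, include), 7 (in A, exclude), 8 (in A, exclude), 9 (not in A, include), 10 (in A, exclude), 11 (in A, exclude), 12 (not in A, include), 13 (in A, exclude), 14 (not in A, include), 15 (in A, exclude), 16 (not in A, include), 17 (in A, exclude), 18 (in A, exclude), 19 (in A, exclude), 20 (not in A, include), 21 (not in A, include), 22 (in A, exclude), 23 (not in A, include), 24 (in A, exclude), 25 (not in A, include)
A' = {5, 6, 9, 12, 14, 16, 20, 21, 23, 25}

{5, 6, 9, 12, 14, 16, 20, 21, 23, 25}


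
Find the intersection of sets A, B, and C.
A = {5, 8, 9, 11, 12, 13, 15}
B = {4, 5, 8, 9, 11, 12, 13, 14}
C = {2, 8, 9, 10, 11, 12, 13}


Set A = {5, 8, 9, 11, 12, 13, 15}
Set B = {4, 5, 8, 9, 11, 12, 13, 14}
Set C = {2, 8, 9, 10, 11, 12, 13}
First, A ∩ B = {5, 8, 9, 11, 12, 13}
Then, (A ∩ B) ∩ C = {8, 9, 11, 12, 13}

{8, 9, 11, 12, 13}


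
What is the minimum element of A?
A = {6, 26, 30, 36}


Set A = {6, 26, 30, 36}
Elements in ascending order: 6, 26, 30, 36
The smallest element is 6.

6


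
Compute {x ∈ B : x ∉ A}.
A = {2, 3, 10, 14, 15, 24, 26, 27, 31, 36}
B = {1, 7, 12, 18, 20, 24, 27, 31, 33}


Set A = {2, 3, 10, 14, 15, 24, 26, 27, 31, 36}
Set B = {1, 7, 12, 18, 20, 24, 27, 31, 33}
Check each element of B against A:
1 ∉ A (include), 7 ∉ A (include), 12 ∉ A (include), 18 ∉ A (include), 20 ∉ A (include), 24 ∈ A, 27 ∈ A, 31 ∈ A, 33 ∉ A (include)
Elements of B not in A: {1, 7, 12, 18, 20, 33}

{1, 7, 12, 18, 20, 33}


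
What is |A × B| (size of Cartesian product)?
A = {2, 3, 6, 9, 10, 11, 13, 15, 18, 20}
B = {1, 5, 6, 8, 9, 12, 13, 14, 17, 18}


Set A = {2, 3, 6, 9, 10, 11, 13, 15, 18, 20} has 10 elements.
Set B = {1, 5, 6, 8, 9, 12, 13, 14, 17, 18} has 10 elements.
|A × B| = |A| × |B| = 10 × 10 = 100

100


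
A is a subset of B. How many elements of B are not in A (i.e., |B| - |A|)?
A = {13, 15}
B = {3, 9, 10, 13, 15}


Set A = {13, 15}, |A| = 2
Set B = {3, 9, 10, 13, 15}, |B| = 5
Since A ⊆ B: B \ A = {3, 9, 10}
|B| - |A| = 5 - 2 = 3

3


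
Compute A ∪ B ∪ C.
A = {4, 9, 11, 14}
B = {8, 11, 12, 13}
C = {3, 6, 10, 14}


Set A = {4, 9, 11, 14}
Set B = {8, 11, 12, 13}
Set C = {3, 6, 10, 14}
First, A ∪ B = {4, 8, 9, 11, 12, 13, 14}
Then, (A ∪ B) ∪ C = {3, 4, 6, 8, 9, 10, 11, 12, 13, 14}

{3, 4, 6, 8, 9, 10, 11, 12, 13, 14}


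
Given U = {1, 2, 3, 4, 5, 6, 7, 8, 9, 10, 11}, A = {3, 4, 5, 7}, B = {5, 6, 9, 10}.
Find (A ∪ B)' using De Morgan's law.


U = {1, 2, 3, 4, 5, 6, 7, 8, 9, 10, 11}
A = {3, 4, 5, 7}, B = {5, 6, 9, 10}
A ∪ B = {3, 4, 5, 6, 7, 9, 10}
(A ∪ B)' = U \ (A ∪ B) = {1, 2, 8, 11}
Verification via A' ∩ B': A' = {1, 2, 6, 8, 9, 10, 11}, B' = {1, 2, 3, 4, 7, 8, 11}
A' ∩ B' = {1, 2, 8, 11} ✓

{1, 2, 8, 11}


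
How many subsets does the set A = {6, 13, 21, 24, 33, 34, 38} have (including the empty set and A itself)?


Set A = {6, 13, 21, 24, 33, 34, 38}
|A| = 7
The power set P(A) contains all subsets of A.
|P(A)| = 2^|A| = 2^7 = 128

128


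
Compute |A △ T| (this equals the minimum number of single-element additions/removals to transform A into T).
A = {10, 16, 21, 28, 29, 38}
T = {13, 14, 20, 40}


Set A = {10, 16, 21, 28, 29, 38}
Set T = {13, 14, 20, 40}
Elements to remove from A (in A, not in T): {10, 16, 21, 28, 29, 38} → 6 removals
Elements to add to A (in T, not in A): {13, 14, 20, 40} → 4 additions
Total edits = 6 + 4 = 10

10


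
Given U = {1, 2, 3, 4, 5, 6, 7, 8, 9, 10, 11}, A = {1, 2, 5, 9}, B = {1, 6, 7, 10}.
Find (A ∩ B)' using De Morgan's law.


U = {1, 2, 3, 4, 5, 6, 7, 8, 9, 10, 11}
A = {1, 2, 5, 9}, B = {1, 6, 7, 10}
A ∩ B = {1}
(A ∩ B)' = U \ (A ∩ B) = {2, 3, 4, 5, 6, 7, 8, 9, 10, 11}
Verification via A' ∪ B': A' = {3, 4, 6, 7, 8, 10, 11}, B' = {2, 3, 4, 5, 8, 9, 11}
A' ∪ B' = {2, 3, 4, 5, 6, 7, 8, 9, 10, 11} ✓

{2, 3, 4, 5, 6, 7, 8, 9, 10, 11}


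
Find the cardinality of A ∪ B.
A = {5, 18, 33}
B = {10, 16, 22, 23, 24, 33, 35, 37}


Set A = {5, 18, 33}, |A| = 3
Set B = {10, 16, 22, 23, 24, 33, 35, 37}, |B| = 8
A ∩ B = {33}, |A ∩ B| = 1
|A ∪ B| = |A| + |B| - |A ∩ B| = 3 + 8 - 1 = 10

10


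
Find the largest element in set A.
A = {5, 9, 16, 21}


Set A = {5, 9, 16, 21}
Elements in ascending order: 5, 9, 16, 21
The largest element is 21.

21


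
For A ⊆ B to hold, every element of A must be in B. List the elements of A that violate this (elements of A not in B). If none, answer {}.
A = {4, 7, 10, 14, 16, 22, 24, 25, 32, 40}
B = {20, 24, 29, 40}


Set A = {4, 7, 10, 14, 16, 22, 24, 25, 32, 40}
Set B = {20, 24, 29, 40}
Check each element of A against B:
4 ∉ B (include), 7 ∉ B (include), 10 ∉ B (include), 14 ∉ B (include), 16 ∉ B (include), 22 ∉ B (include), 24 ∈ B, 25 ∉ B (include), 32 ∉ B (include), 40 ∈ B
Elements of A not in B: {4, 7, 10, 14, 16, 22, 25, 32}

{4, 7, 10, 14, 16, 22, 25, 32}


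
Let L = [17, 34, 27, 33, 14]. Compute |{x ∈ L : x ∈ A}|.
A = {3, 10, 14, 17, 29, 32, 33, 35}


Set A = {3, 10, 14, 17, 29, 32, 33, 35}
Candidates: [17, 34, 27, 33, 14]
Check each candidate:
17 ∈ A, 34 ∉ A, 27 ∉ A, 33 ∈ A, 14 ∈ A
Count of candidates in A: 3

3


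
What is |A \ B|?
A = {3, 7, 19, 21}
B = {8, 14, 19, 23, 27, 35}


Set A = {3, 7, 19, 21}
Set B = {8, 14, 19, 23, 27, 35}
A \ B = {3, 7, 21}
|A \ B| = 3

3


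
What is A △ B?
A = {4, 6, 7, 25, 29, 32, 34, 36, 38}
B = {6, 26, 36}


Set A = {4, 6, 7, 25, 29, 32, 34, 36, 38}
Set B = {6, 26, 36}
A △ B = (A \ B) ∪ (B \ A)
Elements in A but not B: {4, 7, 25, 29, 32, 34, 38}
Elements in B but not A: {26}
A △ B = {4, 7, 25, 26, 29, 32, 34, 38}

{4, 7, 25, 26, 29, 32, 34, 38}


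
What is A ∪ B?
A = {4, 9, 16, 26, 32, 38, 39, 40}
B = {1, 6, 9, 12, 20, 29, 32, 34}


Set A = {4, 9, 16, 26, 32, 38, 39, 40}
Set B = {1, 6, 9, 12, 20, 29, 32, 34}
A ∪ B includes all elements in either set.
Elements from A: {4, 9, 16, 26, 32, 38, 39, 40}
Elements from B not already included: {1, 6, 12, 20, 29, 34}
A ∪ B = {1, 4, 6, 9, 12, 16, 20, 26, 29, 32, 34, 38, 39, 40}

{1, 4, 6, 9, 12, 16, 20, 26, 29, 32, 34, 38, 39, 40}


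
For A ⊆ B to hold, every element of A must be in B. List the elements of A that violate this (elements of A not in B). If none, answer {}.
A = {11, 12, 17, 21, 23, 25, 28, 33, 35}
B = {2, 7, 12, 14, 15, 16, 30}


Set A = {11, 12, 17, 21, 23, 25, 28, 33, 35}
Set B = {2, 7, 12, 14, 15, 16, 30}
Check each element of A against B:
11 ∉ B (include), 12 ∈ B, 17 ∉ B (include), 21 ∉ B (include), 23 ∉ B (include), 25 ∉ B (include), 28 ∉ B (include), 33 ∉ B (include), 35 ∉ B (include)
Elements of A not in B: {11, 17, 21, 23, 25, 28, 33, 35}

{11, 17, 21, 23, 25, 28, 33, 35}


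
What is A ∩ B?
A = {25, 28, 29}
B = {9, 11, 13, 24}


Set A = {25, 28, 29}
Set B = {9, 11, 13, 24}
A ∩ B includes only elements in both sets.
Check each element of A against B:
25 ✗, 28 ✗, 29 ✗
A ∩ B = {}

{}


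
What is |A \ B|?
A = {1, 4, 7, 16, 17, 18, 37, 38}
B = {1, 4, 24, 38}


Set A = {1, 4, 7, 16, 17, 18, 37, 38}
Set B = {1, 4, 24, 38}
A \ B = {7, 16, 17, 18, 37}
|A \ B| = 5

5


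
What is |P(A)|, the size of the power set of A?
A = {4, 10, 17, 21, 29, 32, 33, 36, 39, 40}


Set A = {4, 10, 17, 21, 29, 32, 33, 36, 39, 40}
|A| = 10
The power set P(A) contains all subsets of A.
|P(A)| = 2^|A| = 2^10 = 1024

1024


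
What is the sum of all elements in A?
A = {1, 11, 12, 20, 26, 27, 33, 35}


Set A = {1, 11, 12, 20, 26, 27, 33, 35}
Sum = 1 + 11 + 12 + 20 + 26 + 27 + 33 + 35 = 165

165


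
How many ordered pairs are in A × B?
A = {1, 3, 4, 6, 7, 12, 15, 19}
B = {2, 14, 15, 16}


Set A = {1, 3, 4, 6, 7, 12, 15, 19} has 8 elements.
Set B = {2, 14, 15, 16} has 4 elements.
|A × B| = |A| × |B| = 8 × 4 = 32

32


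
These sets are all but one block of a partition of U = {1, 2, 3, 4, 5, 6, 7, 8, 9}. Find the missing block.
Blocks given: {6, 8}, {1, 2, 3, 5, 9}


U = {1, 2, 3, 4, 5, 6, 7, 8, 9}
Shown blocks: {6, 8}, {1, 2, 3, 5, 9}
A partition's blocks are pairwise disjoint and cover U, so the missing block = U \ (union of shown blocks).
Union of shown blocks: {1, 2, 3, 5, 6, 8, 9}
Missing block = U \ (union) = {4, 7}

{4, 7}


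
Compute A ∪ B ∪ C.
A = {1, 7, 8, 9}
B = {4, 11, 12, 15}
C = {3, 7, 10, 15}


Set A = {1, 7, 8, 9}
Set B = {4, 11, 12, 15}
Set C = {3, 7, 10, 15}
First, A ∪ B = {1, 4, 7, 8, 9, 11, 12, 15}
Then, (A ∪ B) ∪ C = {1, 3, 4, 7, 8, 9, 10, 11, 12, 15}

{1, 3, 4, 7, 8, 9, 10, 11, 12, 15}


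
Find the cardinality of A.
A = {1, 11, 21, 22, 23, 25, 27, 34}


Set A = {1, 11, 21, 22, 23, 25, 27, 34}
Listing elements: 1, 11, 21, 22, 23, 25, 27, 34
Counting: 8 elements
|A| = 8

8


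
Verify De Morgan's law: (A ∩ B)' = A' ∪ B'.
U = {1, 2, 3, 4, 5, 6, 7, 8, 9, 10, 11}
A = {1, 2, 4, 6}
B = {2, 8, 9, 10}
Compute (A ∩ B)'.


U = {1, 2, 3, 4, 5, 6, 7, 8, 9, 10, 11}
A = {1, 2, 4, 6}, B = {2, 8, 9, 10}
A ∩ B = {2}
(A ∩ B)' = U \ (A ∩ B) = {1, 3, 4, 5, 6, 7, 8, 9, 10, 11}
Verification via A' ∪ B': A' = {3, 5, 7, 8, 9, 10, 11}, B' = {1, 3, 4, 5, 6, 7, 11}
A' ∪ B' = {1, 3, 4, 5, 6, 7, 8, 9, 10, 11} ✓

{1, 3, 4, 5, 6, 7, 8, 9, 10, 11}


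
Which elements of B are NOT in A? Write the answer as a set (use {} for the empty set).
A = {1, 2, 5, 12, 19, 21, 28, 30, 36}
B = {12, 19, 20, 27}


Set A = {1, 2, 5, 12, 19, 21, 28, 30, 36}
Set B = {12, 19, 20, 27}
Check each element of B against A:
12 ∈ A, 19 ∈ A, 20 ∉ A (include), 27 ∉ A (include)
Elements of B not in A: {20, 27}

{20, 27}


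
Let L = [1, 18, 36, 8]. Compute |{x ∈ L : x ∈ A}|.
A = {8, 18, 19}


Set A = {8, 18, 19}
Candidates: [1, 18, 36, 8]
Check each candidate:
1 ∉ A, 18 ∈ A, 36 ∉ A, 8 ∈ A
Count of candidates in A: 2

2


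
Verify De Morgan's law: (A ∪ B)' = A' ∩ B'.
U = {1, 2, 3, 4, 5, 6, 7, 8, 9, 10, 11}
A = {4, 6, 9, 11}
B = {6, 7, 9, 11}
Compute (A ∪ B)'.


U = {1, 2, 3, 4, 5, 6, 7, 8, 9, 10, 11}
A = {4, 6, 9, 11}, B = {6, 7, 9, 11}
A ∪ B = {4, 6, 7, 9, 11}
(A ∪ B)' = U \ (A ∪ B) = {1, 2, 3, 5, 8, 10}
Verification via A' ∩ B': A' = {1, 2, 3, 5, 7, 8, 10}, B' = {1, 2, 3, 4, 5, 8, 10}
A' ∩ B' = {1, 2, 3, 5, 8, 10} ✓

{1, 2, 3, 5, 8, 10}


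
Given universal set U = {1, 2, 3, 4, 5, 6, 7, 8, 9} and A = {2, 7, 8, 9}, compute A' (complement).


Universal set U = {1, 2, 3, 4, 5, 6, 7, 8, 9}
Set A = {2, 7, 8, 9}
A' = U \ A = elements in U but not in A
Checking each element of U:
1 (not in A, include), 2 (in A, exclude), 3 (not in A, include), 4 (not in A, include), 5 (not in A, include), 6 (not in A, include), 7 (in A, exclude), 8 (in A, exclude), 9 (in A, exclude)
A' = {1, 3, 4, 5, 6}

{1, 3, 4, 5, 6}


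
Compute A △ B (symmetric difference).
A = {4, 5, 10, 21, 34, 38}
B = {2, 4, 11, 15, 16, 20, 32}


Set A = {4, 5, 10, 21, 34, 38}
Set B = {2, 4, 11, 15, 16, 20, 32}
A △ B = (A \ B) ∪ (B \ A)
Elements in A but not B: {5, 10, 21, 34, 38}
Elements in B but not A: {2, 11, 15, 16, 20, 32}
A △ B = {2, 5, 10, 11, 15, 16, 20, 21, 32, 34, 38}

{2, 5, 10, 11, 15, 16, 20, 21, 32, 34, 38}


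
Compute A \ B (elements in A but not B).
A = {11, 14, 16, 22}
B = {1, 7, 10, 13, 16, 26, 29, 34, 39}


Set A = {11, 14, 16, 22}
Set B = {1, 7, 10, 13, 16, 26, 29, 34, 39}
A \ B includes elements in A that are not in B.
Check each element of A:
11 (not in B, keep), 14 (not in B, keep), 16 (in B, remove), 22 (not in B, keep)
A \ B = {11, 14, 22}

{11, 14, 22}


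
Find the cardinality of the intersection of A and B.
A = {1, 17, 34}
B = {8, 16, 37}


Set A = {1, 17, 34}
Set B = {8, 16, 37}
A ∩ B = {}
|A ∩ B| = 0

0


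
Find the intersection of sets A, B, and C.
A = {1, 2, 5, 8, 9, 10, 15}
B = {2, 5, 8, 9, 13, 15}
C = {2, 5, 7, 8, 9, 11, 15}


Set A = {1, 2, 5, 8, 9, 10, 15}
Set B = {2, 5, 8, 9, 13, 15}
Set C = {2, 5, 7, 8, 9, 11, 15}
First, A ∩ B = {2, 5, 8, 9, 15}
Then, (A ∩ B) ∩ C = {2, 5, 8, 9, 15}

{2, 5, 8, 9, 15}


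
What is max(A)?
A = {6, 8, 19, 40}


Set A = {6, 8, 19, 40}
Elements in ascending order: 6, 8, 19, 40
The largest element is 40.

40


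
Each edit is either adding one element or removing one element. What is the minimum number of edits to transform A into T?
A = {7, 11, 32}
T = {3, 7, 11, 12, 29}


Set A = {7, 11, 32}
Set T = {3, 7, 11, 12, 29}
Elements to remove from A (in A, not in T): {32} → 1 removals
Elements to add to A (in T, not in A): {3, 12, 29} → 3 additions
Total edits = 1 + 3 = 4

4


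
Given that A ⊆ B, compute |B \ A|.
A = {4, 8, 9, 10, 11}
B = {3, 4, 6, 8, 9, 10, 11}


Set A = {4, 8, 9, 10, 11}, |A| = 5
Set B = {3, 4, 6, 8, 9, 10, 11}, |B| = 7
Since A ⊆ B: B \ A = {3, 6}
|B| - |A| = 7 - 5 = 2

2


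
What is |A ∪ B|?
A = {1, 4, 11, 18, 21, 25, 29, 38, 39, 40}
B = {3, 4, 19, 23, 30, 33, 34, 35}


Set A = {1, 4, 11, 18, 21, 25, 29, 38, 39, 40}, |A| = 10
Set B = {3, 4, 19, 23, 30, 33, 34, 35}, |B| = 8
A ∩ B = {4}, |A ∩ B| = 1
|A ∪ B| = |A| + |B| - |A ∩ B| = 10 + 8 - 1 = 17

17


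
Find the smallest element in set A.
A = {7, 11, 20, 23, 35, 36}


Set A = {7, 11, 20, 23, 35, 36}
Elements in ascending order: 7, 11, 20, 23, 35, 36
The smallest element is 7.

7


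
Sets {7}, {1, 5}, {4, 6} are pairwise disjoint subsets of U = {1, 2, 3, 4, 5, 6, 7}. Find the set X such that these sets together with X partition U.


U = {1, 2, 3, 4, 5, 6, 7}
Shown blocks: {7}, {1, 5}, {4, 6}
A partition's blocks are pairwise disjoint and cover U, so the missing block = U \ (union of shown blocks).
Union of shown blocks: {1, 4, 5, 6, 7}
Missing block = U \ (union) = {2, 3}

{2, 3}


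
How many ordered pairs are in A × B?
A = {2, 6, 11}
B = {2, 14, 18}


Set A = {2, 6, 11} has 3 elements.
Set B = {2, 14, 18} has 3 elements.
|A × B| = |A| × |B| = 3 × 3 = 9

9


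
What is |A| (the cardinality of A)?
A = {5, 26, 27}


Set A = {5, 26, 27}
Listing elements: 5, 26, 27
Counting: 3 elements
|A| = 3

3


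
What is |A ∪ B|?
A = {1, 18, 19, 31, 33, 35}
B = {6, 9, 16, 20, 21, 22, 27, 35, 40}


Set A = {1, 18, 19, 31, 33, 35}, |A| = 6
Set B = {6, 9, 16, 20, 21, 22, 27, 35, 40}, |B| = 9
A ∩ B = {35}, |A ∩ B| = 1
|A ∪ B| = |A| + |B| - |A ∩ B| = 6 + 9 - 1 = 14

14


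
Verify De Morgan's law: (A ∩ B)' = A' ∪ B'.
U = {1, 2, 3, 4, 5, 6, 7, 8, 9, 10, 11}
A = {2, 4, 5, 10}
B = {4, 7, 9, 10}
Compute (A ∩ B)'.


U = {1, 2, 3, 4, 5, 6, 7, 8, 9, 10, 11}
A = {2, 4, 5, 10}, B = {4, 7, 9, 10}
A ∩ B = {4, 10}
(A ∩ B)' = U \ (A ∩ B) = {1, 2, 3, 5, 6, 7, 8, 9, 11}
Verification via A' ∪ B': A' = {1, 3, 6, 7, 8, 9, 11}, B' = {1, 2, 3, 5, 6, 8, 11}
A' ∪ B' = {1, 2, 3, 5, 6, 7, 8, 9, 11} ✓

{1, 2, 3, 5, 6, 7, 8, 9, 11}


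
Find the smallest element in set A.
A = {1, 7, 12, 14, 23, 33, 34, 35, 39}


Set A = {1, 7, 12, 14, 23, 33, 34, 35, 39}
Elements in ascending order: 1, 7, 12, 14, 23, 33, 34, 35, 39
The smallest element is 1.

1


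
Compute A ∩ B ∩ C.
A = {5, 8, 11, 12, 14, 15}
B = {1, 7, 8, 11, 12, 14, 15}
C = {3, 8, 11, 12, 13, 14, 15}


Set A = {5, 8, 11, 12, 14, 15}
Set B = {1, 7, 8, 11, 12, 14, 15}
Set C = {3, 8, 11, 12, 13, 14, 15}
First, A ∩ B = {8, 11, 12, 14, 15}
Then, (A ∩ B) ∩ C = {8, 11, 12, 14, 15}

{8, 11, 12, 14, 15}


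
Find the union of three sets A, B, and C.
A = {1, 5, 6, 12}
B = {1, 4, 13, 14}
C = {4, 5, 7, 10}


Set A = {1, 5, 6, 12}
Set B = {1, 4, 13, 14}
Set C = {4, 5, 7, 10}
First, A ∪ B = {1, 4, 5, 6, 12, 13, 14}
Then, (A ∪ B) ∪ C = {1, 4, 5, 6, 7, 10, 12, 13, 14}

{1, 4, 5, 6, 7, 10, 12, 13, 14}


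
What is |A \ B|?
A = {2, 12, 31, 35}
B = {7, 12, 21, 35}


Set A = {2, 12, 31, 35}
Set B = {7, 12, 21, 35}
A \ B = {2, 31}
|A \ B| = 2

2


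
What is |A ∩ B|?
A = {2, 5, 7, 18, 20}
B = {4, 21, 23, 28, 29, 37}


Set A = {2, 5, 7, 18, 20}
Set B = {4, 21, 23, 28, 29, 37}
A ∩ B = {}
|A ∩ B| = 0

0


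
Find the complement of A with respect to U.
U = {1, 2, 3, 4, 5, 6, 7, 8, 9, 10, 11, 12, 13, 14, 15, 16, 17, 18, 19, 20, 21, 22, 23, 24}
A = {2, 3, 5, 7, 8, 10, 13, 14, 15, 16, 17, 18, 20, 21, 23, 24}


Universal set U = {1, 2, 3, 4, 5, 6, 7, 8, 9, 10, 11, 12, 13, 14, 15, 16, 17, 18, 19, 20, 21, 22, 23, 24}
Set A = {2, 3, 5, 7, 8, 10, 13, 14, 15, 16, 17, 18, 20, 21, 23, 24}
A' = U \ A = elements in U but not in A
Checking each element of U:
1 (not in A, include), 2 (in A, exclude), 3 (in A, exclude), 4 (not in A, include), 5 (in A, exclude), 6 (not in A, include), 7 (in A, exclude), 8 (in A, exclude), 9 (not in A, include), 10 (in A, exclude), 11 (not in A, include), 12 (not in A, include), 13 (in A, exclude), 14 (in A, exclude), 15 (in A, exclude), 16 (in A, exclude), 17 (in A, exclude), 18 (in A, exclude), 19 (not in A, include), 20 (in A, exclude), 21 (in A, exclude), 22 (not in A, include), 23 (in A, exclude), 24 (in A, exclude)
A' = {1, 4, 6, 9, 11, 12, 19, 22}

{1, 4, 6, 9, 11, 12, 19, 22}


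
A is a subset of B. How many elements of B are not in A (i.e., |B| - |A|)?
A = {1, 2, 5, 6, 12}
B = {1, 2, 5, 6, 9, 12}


Set A = {1, 2, 5, 6, 12}, |A| = 5
Set B = {1, 2, 5, 6, 9, 12}, |B| = 6
Since A ⊆ B: B \ A = {9}
|B| - |A| = 6 - 5 = 1

1


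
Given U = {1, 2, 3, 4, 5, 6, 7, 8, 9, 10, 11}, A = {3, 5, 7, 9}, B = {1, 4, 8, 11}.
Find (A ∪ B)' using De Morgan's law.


U = {1, 2, 3, 4, 5, 6, 7, 8, 9, 10, 11}
A = {3, 5, 7, 9}, B = {1, 4, 8, 11}
A ∪ B = {1, 3, 4, 5, 7, 8, 9, 11}
(A ∪ B)' = U \ (A ∪ B) = {2, 6, 10}
Verification via A' ∩ B': A' = {1, 2, 4, 6, 8, 10, 11}, B' = {2, 3, 5, 6, 7, 9, 10}
A' ∩ B' = {2, 6, 10} ✓

{2, 6, 10}


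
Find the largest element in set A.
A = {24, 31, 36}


Set A = {24, 31, 36}
Elements in ascending order: 24, 31, 36
The largest element is 36.

36


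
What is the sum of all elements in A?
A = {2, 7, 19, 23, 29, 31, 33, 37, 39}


Set A = {2, 7, 19, 23, 29, 31, 33, 37, 39}
Sum = 2 + 7 + 19 + 23 + 29 + 31 + 33 + 37 + 39 = 220

220


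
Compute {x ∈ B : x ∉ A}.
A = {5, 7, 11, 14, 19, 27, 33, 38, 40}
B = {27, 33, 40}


Set A = {5, 7, 11, 14, 19, 27, 33, 38, 40}
Set B = {27, 33, 40}
Check each element of B against A:
27 ∈ A, 33 ∈ A, 40 ∈ A
Elements of B not in A: {}

{}


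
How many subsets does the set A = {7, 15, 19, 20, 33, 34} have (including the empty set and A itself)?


Set A = {7, 15, 19, 20, 33, 34}
|A| = 6
The power set P(A) contains all subsets of A.
|P(A)| = 2^|A| = 2^6 = 64

64


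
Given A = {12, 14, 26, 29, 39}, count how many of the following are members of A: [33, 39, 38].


Set A = {12, 14, 26, 29, 39}
Candidates: [33, 39, 38]
Check each candidate:
33 ∉ A, 39 ∈ A, 38 ∉ A
Count of candidates in A: 1

1


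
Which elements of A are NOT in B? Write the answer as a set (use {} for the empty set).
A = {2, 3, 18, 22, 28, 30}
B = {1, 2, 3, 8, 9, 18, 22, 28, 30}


Set A = {2, 3, 18, 22, 28, 30}
Set B = {1, 2, 3, 8, 9, 18, 22, 28, 30}
Check each element of A against B:
2 ∈ B, 3 ∈ B, 18 ∈ B, 22 ∈ B, 28 ∈ B, 30 ∈ B
Elements of A not in B: {}

{}


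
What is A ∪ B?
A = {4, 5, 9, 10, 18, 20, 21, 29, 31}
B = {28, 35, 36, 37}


Set A = {4, 5, 9, 10, 18, 20, 21, 29, 31}
Set B = {28, 35, 36, 37}
A ∪ B includes all elements in either set.
Elements from A: {4, 5, 9, 10, 18, 20, 21, 29, 31}
Elements from B not already included: {28, 35, 36, 37}
A ∪ B = {4, 5, 9, 10, 18, 20, 21, 28, 29, 31, 35, 36, 37}

{4, 5, 9, 10, 18, 20, 21, 28, 29, 31, 35, 36, 37}


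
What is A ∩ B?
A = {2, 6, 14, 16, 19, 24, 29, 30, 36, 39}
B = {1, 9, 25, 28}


Set A = {2, 6, 14, 16, 19, 24, 29, 30, 36, 39}
Set B = {1, 9, 25, 28}
A ∩ B includes only elements in both sets.
Check each element of A against B:
2 ✗, 6 ✗, 14 ✗, 16 ✗, 19 ✗, 24 ✗, 29 ✗, 30 ✗, 36 ✗, 39 ✗
A ∩ B = {}

{}


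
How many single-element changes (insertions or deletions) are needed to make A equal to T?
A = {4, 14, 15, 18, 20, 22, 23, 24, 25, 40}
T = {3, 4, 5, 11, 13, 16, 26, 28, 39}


Set A = {4, 14, 15, 18, 20, 22, 23, 24, 25, 40}
Set T = {3, 4, 5, 11, 13, 16, 26, 28, 39}
Elements to remove from A (in A, not in T): {14, 15, 18, 20, 22, 23, 24, 25, 40} → 9 removals
Elements to add to A (in T, not in A): {3, 5, 11, 13, 16, 26, 28, 39} → 8 additions
Total edits = 9 + 8 = 17

17


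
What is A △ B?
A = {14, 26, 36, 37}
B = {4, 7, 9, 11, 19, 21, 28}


Set A = {14, 26, 36, 37}
Set B = {4, 7, 9, 11, 19, 21, 28}
A △ B = (A \ B) ∪ (B \ A)
Elements in A but not B: {14, 26, 36, 37}
Elements in B but not A: {4, 7, 9, 11, 19, 21, 28}
A △ B = {4, 7, 9, 11, 14, 19, 21, 26, 28, 36, 37}

{4, 7, 9, 11, 14, 19, 21, 26, 28, 36, 37}


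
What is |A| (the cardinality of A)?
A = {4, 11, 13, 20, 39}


Set A = {4, 11, 13, 20, 39}
Listing elements: 4, 11, 13, 20, 39
Counting: 5 elements
|A| = 5

5


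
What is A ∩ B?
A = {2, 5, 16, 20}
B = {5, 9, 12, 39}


Set A = {2, 5, 16, 20}
Set B = {5, 9, 12, 39}
A ∩ B includes only elements in both sets.
Check each element of A against B:
2 ✗, 5 ✓, 16 ✗, 20 ✗
A ∩ B = {5}

{5}


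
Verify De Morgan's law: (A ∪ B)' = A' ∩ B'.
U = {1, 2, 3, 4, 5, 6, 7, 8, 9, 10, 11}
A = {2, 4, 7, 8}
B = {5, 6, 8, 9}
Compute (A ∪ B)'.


U = {1, 2, 3, 4, 5, 6, 7, 8, 9, 10, 11}
A = {2, 4, 7, 8}, B = {5, 6, 8, 9}
A ∪ B = {2, 4, 5, 6, 7, 8, 9}
(A ∪ B)' = U \ (A ∪ B) = {1, 3, 10, 11}
Verification via A' ∩ B': A' = {1, 3, 5, 6, 9, 10, 11}, B' = {1, 2, 3, 4, 7, 10, 11}
A' ∩ B' = {1, 3, 10, 11} ✓

{1, 3, 10, 11}


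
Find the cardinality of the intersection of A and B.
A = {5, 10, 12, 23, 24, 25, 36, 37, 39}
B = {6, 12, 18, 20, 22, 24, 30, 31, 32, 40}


Set A = {5, 10, 12, 23, 24, 25, 36, 37, 39}
Set B = {6, 12, 18, 20, 22, 24, 30, 31, 32, 40}
A ∩ B = {12, 24}
|A ∩ B| = 2

2


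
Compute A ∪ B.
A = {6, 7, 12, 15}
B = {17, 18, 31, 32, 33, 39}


Set A = {6, 7, 12, 15}
Set B = {17, 18, 31, 32, 33, 39}
A ∪ B includes all elements in either set.
Elements from A: {6, 7, 12, 15}
Elements from B not already included: {17, 18, 31, 32, 33, 39}
A ∪ B = {6, 7, 12, 15, 17, 18, 31, 32, 33, 39}

{6, 7, 12, 15, 17, 18, 31, 32, 33, 39}


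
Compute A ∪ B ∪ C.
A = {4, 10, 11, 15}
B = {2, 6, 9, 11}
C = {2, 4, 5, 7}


Set A = {4, 10, 11, 15}
Set B = {2, 6, 9, 11}
Set C = {2, 4, 5, 7}
First, A ∪ B = {2, 4, 6, 9, 10, 11, 15}
Then, (A ∪ B) ∪ C = {2, 4, 5, 6, 7, 9, 10, 11, 15}

{2, 4, 5, 6, 7, 9, 10, 11, 15}


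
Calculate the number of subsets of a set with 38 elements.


The set has 38 elements.
The power set contains all possible subsets.
|P(A)| = 2^|A| = 2^38 = 274877906944

274877906944


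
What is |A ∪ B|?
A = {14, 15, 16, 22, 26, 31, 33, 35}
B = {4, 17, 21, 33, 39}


Set A = {14, 15, 16, 22, 26, 31, 33, 35}, |A| = 8
Set B = {4, 17, 21, 33, 39}, |B| = 5
A ∩ B = {33}, |A ∩ B| = 1
|A ∪ B| = |A| + |B| - |A ∩ B| = 8 + 5 - 1 = 12

12


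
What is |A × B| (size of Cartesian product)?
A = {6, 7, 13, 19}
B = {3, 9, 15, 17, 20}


Set A = {6, 7, 13, 19} has 4 elements.
Set B = {3, 9, 15, 17, 20} has 5 elements.
|A × B| = |A| × |B| = 4 × 5 = 20

20


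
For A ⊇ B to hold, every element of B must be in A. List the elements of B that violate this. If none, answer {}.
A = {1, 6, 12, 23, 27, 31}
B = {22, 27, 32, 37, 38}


Set A = {1, 6, 12, 23, 27, 31}
Set B = {22, 27, 32, 37, 38}
Check each element of B against A:
22 ∉ A (include), 27 ∈ A, 32 ∉ A (include), 37 ∉ A (include), 38 ∉ A (include)
Elements of B not in A: {22, 32, 37, 38}

{22, 32, 37, 38}


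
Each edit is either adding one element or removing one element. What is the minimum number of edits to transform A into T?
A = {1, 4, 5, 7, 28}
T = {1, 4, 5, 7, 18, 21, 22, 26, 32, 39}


Set A = {1, 4, 5, 7, 28}
Set T = {1, 4, 5, 7, 18, 21, 22, 26, 32, 39}
Elements to remove from A (in A, not in T): {28} → 1 removals
Elements to add to A (in T, not in A): {18, 21, 22, 26, 32, 39} → 6 additions
Total edits = 1 + 6 = 7

7


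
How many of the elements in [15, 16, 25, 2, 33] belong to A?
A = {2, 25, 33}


Set A = {2, 25, 33}
Candidates: [15, 16, 25, 2, 33]
Check each candidate:
15 ∉ A, 16 ∉ A, 25 ∈ A, 2 ∈ A, 33 ∈ A
Count of candidates in A: 3

3


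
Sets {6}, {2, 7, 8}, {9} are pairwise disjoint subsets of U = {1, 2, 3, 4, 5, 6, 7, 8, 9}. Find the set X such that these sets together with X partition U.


U = {1, 2, 3, 4, 5, 6, 7, 8, 9}
Shown blocks: {6}, {2, 7, 8}, {9}
A partition's blocks are pairwise disjoint and cover U, so the missing block = U \ (union of shown blocks).
Union of shown blocks: {2, 6, 7, 8, 9}
Missing block = U \ (union) = {1, 3, 4, 5}

{1, 3, 4, 5}


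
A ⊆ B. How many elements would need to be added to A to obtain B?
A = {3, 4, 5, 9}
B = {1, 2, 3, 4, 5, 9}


Set A = {3, 4, 5, 9}, |A| = 4
Set B = {1, 2, 3, 4, 5, 9}, |B| = 6
Since A ⊆ B: B \ A = {1, 2}
|B| - |A| = 6 - 4 = 2

2


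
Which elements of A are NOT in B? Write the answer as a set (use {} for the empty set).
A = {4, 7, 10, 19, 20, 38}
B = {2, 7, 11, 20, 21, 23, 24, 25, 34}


Set A = {4, 7, 10, 19, 20, 38}
Set B = {2, 7, 11, 20, 21, 23, 24, 25, 34}
Check each element of A against B:
4 ∉ B (include), 7 ∈ B, 10 ∉ B (include), 19 ∉ B (include), 20 ∈ B, 38 ∉ B (include)
Elements of A not in B: {4, 10, 19, 38}

{4, 10, 19, 38}


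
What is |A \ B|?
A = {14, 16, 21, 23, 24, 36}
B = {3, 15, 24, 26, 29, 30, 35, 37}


Set A = {14, 16, 21, 23, 24, 36}
Set B = {3, 15, 24, 26, 29, 30, 35, 37}
A \ B = {14, 16, 21, 23, 36}
|A \ B| = 5

5


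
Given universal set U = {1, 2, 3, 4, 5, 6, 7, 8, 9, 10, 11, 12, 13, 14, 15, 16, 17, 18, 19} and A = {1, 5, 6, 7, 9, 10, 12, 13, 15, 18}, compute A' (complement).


Universal set U = {1, 2, 3, 4, 5, 6, 7, 8, 9, 10, 11, 12, 13, 14, 15, 16, 17, 18, 19}
Set A = {1, 5, 6, 7, 9, 10, 12, 13, 15, 18}
A' = U \ A = elements in U but not in A
Checking each element of U:
1 (in A, exclude), 2 (not in A, include), 3 (not in A, include), 4 (not in A, include), 5 (in A, exclude), 6 (in A, exclude), 7 (in A, exclude), 8 (not in A, include), 9 (in A, exclude), 10 (in A, exclude), 11 (not in A, include), 12 (in A, exclude), 13 (in A, exclude), 14 (not in A, include), 15 (in A, exclude), 16 (not in A, include), 17 (not in A, include), 18 (in A, exclude), 19 (not in A, include)
A' = {2, 3, 4, 8, 11, 14, 16, 17, 19}

{2, 3, 4, 8, 11, 14, 16, 17, 19}


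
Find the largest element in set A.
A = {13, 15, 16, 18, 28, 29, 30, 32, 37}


Set A = {13, 15, 16, 18, 28, 29, 30, 32, 37}
Elements in ascending order: 13, 15, 16, 18, 28, 29, 30, 32, 37
The largest element is 37.

37


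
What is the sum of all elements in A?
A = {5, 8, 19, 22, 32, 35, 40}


Set A = {5, 8, 19, 22, 32, 35, 40}
Sum = 5 + 8 + 19 + 22 + 32 + 35 + 40 = 161

161


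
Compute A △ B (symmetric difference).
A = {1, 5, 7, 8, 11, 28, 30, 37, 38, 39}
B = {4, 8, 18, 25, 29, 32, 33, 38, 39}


Set A = {1, 5, 7, 8, 11, 28, 30, 37, 38, 39}
Set B = {4, 8, 18, 25, 29, 32, 33, 38, 39}
A △ B = (A \ B) ∪ (B \ A)
Elements in A but not B: {1, 5, 7, 11, 28, 30, 37}
Elements in B but not A: {4, 18, 25, 29, 32, 33}
A △ B = {1, 4, 5, 7, 11, 18, 25, 28, 29, 30, 32, 33, 37}

{1, 4, 5, 7, 11, 18, 25, 28, 29, 30, 32, 33, 37}


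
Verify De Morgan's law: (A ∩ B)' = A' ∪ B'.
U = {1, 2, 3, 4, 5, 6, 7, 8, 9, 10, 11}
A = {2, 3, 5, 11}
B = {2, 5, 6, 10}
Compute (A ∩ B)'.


U = {1, 2, 3, 4, 5, 6, 7, 8, 9, 10, 11}
A = {2, 3, 5, 11}, B = {2, 5, 6, 10}
A ∩ B = {2, 5}
(A ∩ B)' = U \ (A ∩ B) = {1, 3, 4, 6, 7, 8, 9, 10, 11}
Verification via A' ∪ B': A' = {1, 4, 6, 7, 8, 9, 10}, B' = {1, 3, 4, 7, 8, 9, 11}
A' ∪ B' = {1, 3, 4, 6, 7, 8, 9, 10, 11} ✓

{1, 3, 4, 6, 7, 8, 9, 10, 11}


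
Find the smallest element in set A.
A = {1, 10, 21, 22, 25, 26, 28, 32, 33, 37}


Set A = {1, 10, 21, 22, 25, 26, 28, 32, 33, 37}
Elements in ascending order: 1, 10, 21, 22, 25, 26, 28, 32, 33, 37
The smallest element is 1.

1


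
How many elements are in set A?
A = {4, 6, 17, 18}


Set A = {4, 6, 17, 18}
Listing elements: 4, 6, 17, 18
Counting: 4 elements
|A| = 4

4


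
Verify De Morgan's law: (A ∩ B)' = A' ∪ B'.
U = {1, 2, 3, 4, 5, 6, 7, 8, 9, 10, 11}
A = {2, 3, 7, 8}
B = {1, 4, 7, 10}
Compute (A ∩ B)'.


U = {1, 2, 3, 4, 5, 6, 7, 8, 9, 10, 11}
A = {2, 3, 7, 8}, B = {1, 4, 7, 10}
A ∩ B = {7}
(A ∩ B)' = U \ (A ∩ B) = {1, 2, 3, 4, 5, 6, 8, 9, 10, 11}
Verification via A' ∪ B': A' = {1, 4, 5, 6, 9, 10, 11}, B' = {2, 3, 5, 6, 8, 9, 11}
A' ∪ B' = {1, 2, 3, 4, 5, 6, 8, 9, 10, 11} ✓

{1, 2, 3, 4, 5, 6, 8, 9, 10, 11}


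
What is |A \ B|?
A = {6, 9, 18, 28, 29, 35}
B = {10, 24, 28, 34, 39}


Set A = {6, 9, 18, 28, 29, 35}
Set B = {10, 24, 28, 34, 39}
A \ B = {6, 9, 18, 29, 35}
|A \ B| = 5

5


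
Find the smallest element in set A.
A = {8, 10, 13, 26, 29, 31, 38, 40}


Set A = {8, 10, 13, 26, 29, 31, 38, 40}
Elements in ascending order: 8, 10, 13, 26, 29, 31, 38, 40
The smallest element is 8.

8


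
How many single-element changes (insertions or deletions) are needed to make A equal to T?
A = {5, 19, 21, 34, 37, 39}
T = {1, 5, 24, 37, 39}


Set A = {5, 19, 21, 34, 37, 39}
Set T = {1, 5, 24, 37, 39}
Elements to remove from A (in A, not in T): {19, 21, 34} → 3 removals
Elements to add to A (in T, not in A): {1, 24} → 2 additions
Total edits = 3 + 2 = 5

5


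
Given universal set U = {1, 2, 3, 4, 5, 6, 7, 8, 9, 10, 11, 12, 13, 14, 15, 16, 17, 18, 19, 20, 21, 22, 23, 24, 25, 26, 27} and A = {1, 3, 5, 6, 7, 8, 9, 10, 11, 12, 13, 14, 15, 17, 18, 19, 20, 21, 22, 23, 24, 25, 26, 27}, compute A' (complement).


Universal set U = {1, 2, 3, 4, 5, 6, 7, 8, 9, 10, 11, 12, 13, 14, 15, 16, 17, 18, 19, 20, 21, 22, 23, 24, 25, 26, 27}
Set A = {1, 3, 5, 6, 7, 8, 9, 10, 11, 12, 13, 14, 15, 17, 18, 19, 20, 21, 22, 23, 24, 25, 26, 27}
A' = U \ A = elements in U but not in A
Checking each element of U:
1 (in A, exclude), 2 (not in A, include), 3 (in A, exclude), 4 (not in A, include), 5 (in A, exclude), 6 (in A, exclude), 7 (in A, exclude), 8 (in A, exclude), 9 (in A, exclude), 10 (in A, exclude), 11 (in A, exclude), 12 (in A, exclude), 13 (in A, exclude), 14 (in A, exclude), 15 (in A, exclude), 16 (not in A, include), 17 (in A, exclude), 18 (in A, exclude), 19 (in A, exclude), 20 (in A, exclude), 21 (in A, exclude), 22 (in A, exclude), 23 (in A, exclude), 24 (in A, exclude), 25 (in A, exclude), 26 (in A, exclude), 27 (in A, exclude)
A' = {2, 4, 16}

{2, 4, 16}


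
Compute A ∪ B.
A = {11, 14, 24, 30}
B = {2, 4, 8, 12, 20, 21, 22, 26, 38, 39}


Set A = {11, 14, 24, 30}
Set B = {2, 4, 8, 12, 20, 21, 22, 26, 38, 39}
A ∪ B includes all elements in either set.
Elements from A: {11, 14, 24, 30}
Elements from B not already included: {2, 4, 8, 12, 20, 21, 22, 26, 38, 39}
A ∪ B = {2, 4, 8, 11, 12, 14, 20, 21, 22, 24, 26, 30, 38, 39}

{2, 4, 8, 11, 12, 14, 20, 21, 22, 24, 26, 30, 38, 39}


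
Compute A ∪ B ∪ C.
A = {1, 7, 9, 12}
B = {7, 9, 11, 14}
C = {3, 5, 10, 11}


Set A = {1, 7, 9, 12}
Set B = {7, 9, 11, 14}
Set C = {3, 5, 10, 11}
First, A ∪ B = {1, 7, 9, 11, 12, 14}
Then, (A ∪ B) ∪ C = {1, 3, 5, 7, 9, 10, 11, 12, 14}

{1, 3, 5, 7, 9, 10, 11, 12, 14}


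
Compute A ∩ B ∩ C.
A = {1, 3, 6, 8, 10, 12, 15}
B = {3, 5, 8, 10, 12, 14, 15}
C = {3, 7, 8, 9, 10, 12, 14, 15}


Set A = {1, 3, 6, 8, 10, 12, 15}
Set B = {3, 5, 8, 10, 12, 14, 15}
Set C = {3, 7, 8, 9, 10, 12, 14, 15}
First, A ∩ B = {3, 8, 10, 12, 15}
Then, (A ∩ B) ∩ C = {3, 8, 10, 12, 15}

{3, 8, 10, 12, 15}


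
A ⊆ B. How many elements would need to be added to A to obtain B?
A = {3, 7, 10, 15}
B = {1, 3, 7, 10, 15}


Set A = {3, 7, 10, 15}, |A| = 4
Set B = {1, 3, 7, 10, 15}, |B| = 5
Since A ⊆ B: B \ A = {1}
|B| - |A| = 5 - 4 = 1

1


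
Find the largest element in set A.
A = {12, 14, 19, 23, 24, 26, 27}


Set A = {12, 14, 19, 23, 24, 26, 27}
Elements in ascending order: 12, 14, 19, 23, 24, 26, 27
The largest element is 27.

27


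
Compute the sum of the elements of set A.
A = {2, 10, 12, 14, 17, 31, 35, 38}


Set A = {2, 10, 12, 14, 17, 31, 35, 38}
Sum = 2 + 10 + 12 + 14 + 17 + 31 + 35 + 38 = 159

159


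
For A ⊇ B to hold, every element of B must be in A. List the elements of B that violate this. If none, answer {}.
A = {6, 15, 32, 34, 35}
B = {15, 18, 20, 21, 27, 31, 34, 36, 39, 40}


Set A = {6, 15, 32, 34, 35}
Set B = {15, 18, 20, 21, 27, 31, 34, 36, 39, 40}
Check each element of B against A:
15 ∈ A, 18 ∉ A (include), 20 ∉ A (include), 21 ∉ A (include), 27 ∉ A (include), 31 ∉ A (include), 34 ∈ A, 36 ∉ A (include), 39 ∉ A (include), 40 ∉ A (include)
Elements of B not in A: {18, 20, 21, 27, 31, 36, 39, 40}

{18, 20, 21, 27, 31, 36, 39, 40}


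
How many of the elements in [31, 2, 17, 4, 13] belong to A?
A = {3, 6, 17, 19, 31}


Set A = {3, 6, 17, 19, 31}
Candidates: [31, 2, 17, 4, 13]
Check each candidate:
31 ∈ A, 2 ∉ A, 17 ∈ A, 4 ∉ A, 13 ∉ A
Count of candidates in A: 2

2


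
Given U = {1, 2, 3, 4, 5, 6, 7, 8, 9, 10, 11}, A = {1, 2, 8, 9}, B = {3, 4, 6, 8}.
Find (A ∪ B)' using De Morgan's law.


U = {1, 2, 3, 4, 5, 6, 7, 8, 9, 10, 11}
A = {1, 2, 8, 9}, B = {3, 4, 6, 8}
A ∪ B = {1, 2, 3, 4, 6, 8, 9}
(A ∪ B)' = U \ (A ∪ B) = {5, 7, 10, 11}
Verification via A' ∩ B': A' = {3, 4, 5, 6, 7, 10, 11}, B' = {1, 2, 5, 7, 9, 10, 11}
A' ∩ B' = {5, 7, 10, 11} ✓

{5, 7, 10, 11}


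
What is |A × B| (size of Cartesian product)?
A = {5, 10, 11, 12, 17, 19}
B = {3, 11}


Set A = {5, 10, 11, 12, 17, 19} has 6 elements.
Set B = {3, 11} has 2 elements.
|A × B| = |A| × |B| = 6 × 2 = 12

12


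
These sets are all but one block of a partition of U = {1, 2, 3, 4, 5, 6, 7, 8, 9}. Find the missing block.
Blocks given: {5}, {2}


U = {1, 2, 3, 4, 5, 6, 7, 8, 9}
Shown blocks: {5}, {2}
A partition's blocks are pairwise disjoint and cover U, so the missing block = U \ (union of shown blocks).
Union of shown blocks: {2, 5}
Missing block = U \ (union) = {1, 3, 4, 6, 7, 8, 9}

{1, 3, 4, 6, 7, 8, 9}
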